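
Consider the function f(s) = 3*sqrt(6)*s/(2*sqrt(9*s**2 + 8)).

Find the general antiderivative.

f matches the chain-rule pattern g'(h)*h' with inner function h(s) = 3*s**2/2 + 4/3; substituting u = h(s) collapses the integral.
Check: d/ds[sqrt(6)*sqrt(9*s**2 + 8)/6] = 3*sqrt(6)*s/(2*sqrt(9*s**2 + 8)) = f(s).

F(s) = sqrt(6)*sqrt(9*s**2 + 8)/6 + C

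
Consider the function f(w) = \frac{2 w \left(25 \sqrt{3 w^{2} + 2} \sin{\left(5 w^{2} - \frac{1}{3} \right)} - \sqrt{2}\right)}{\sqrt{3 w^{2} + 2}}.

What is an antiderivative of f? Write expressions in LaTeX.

An antiderivative is F(w) = \frac{- 2 \sqrt{2} \sqrt{3 w^{2} + 2} - 15 \cos{\left(5 w^{2} - \frac{1}{3} \right)}}{3}.

Any candidate F(w) must reproduce f(w) exactly when differentiated.
Check: d/dw[\frac{- 2 \sqrt{2} \sqrt{3 w^{2} + 2} - 15 \cos{\left(5 w^{2} - \frac{1}{3} \right)}}{3}] = \frac{50 w \sqrt{3 w^{2} + 2} \sin{\left(5 w^{2} - \frac{1}{3} \right)} - 2 \sqrt{2} w}{\sqrt{3 w^{2} + 2}}, which equals f(w).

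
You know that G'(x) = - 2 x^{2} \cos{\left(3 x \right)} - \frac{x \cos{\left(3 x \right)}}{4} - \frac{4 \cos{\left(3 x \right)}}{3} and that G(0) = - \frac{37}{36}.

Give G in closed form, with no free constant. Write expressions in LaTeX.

Integrate term by term and add the pieces.
A general antiderivative is - \frac{2 x^{2} \sin{\left(3 x \right)}}{3} - \frac{x \sin{\left(3 x \right)}}{12} - \frac{4 x \cos{\left(3 x \right)}}{9} - \frac{8 \sin{\left(3 x \right)}}{27} - \frac{\cos{\left(3 x \right)}}{36} + C.
The condition gives C = - \frac{37}{36} - (- \frac{1}{36}) = -1.
So G(x) = \frac{- 72 x^{2} \sin{\left(3 x \right)} - 9 x \sin{\left(3 x \right)} - 48 x \cos{\left(3 x \right)} - 32 \sin{\left(3 x \right)} - 3 \cos{\left(3 x \right)} - 108}{108}.
Check: d/dx[\frac{- 72 x^{2} \sin{\left(3 x \right)} - 9 x \sin{\left(3 x \right)} - 48 x \cos{\left(3 x \right)} - 32 \sin{\left(3 x \right)} - 3 \cos{\left(3 x \right)} - 108}{108}] = - 2 x^{2} \cos{\left(3 x \right)} - \frac{x \cos{\left(3 x \right)}}{4} - \frac{4 \cos{\left(3 x \right)}}{3} = G'(x).

G(x) = \frac{- 72 x^{2} \sin{\left(3 x \right)} - 9 x \sin{\left(3 x \right)} - 48 x \cos{\left(3 x \right)} - 32 \sin{\left(3 x \right)} - 3 \cos{\left(3 x \right)} - 108}{108}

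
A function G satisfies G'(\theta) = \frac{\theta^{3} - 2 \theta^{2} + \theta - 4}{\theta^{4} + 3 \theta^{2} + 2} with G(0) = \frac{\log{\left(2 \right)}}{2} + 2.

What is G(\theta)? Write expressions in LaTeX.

G(\theta) = \frac{\log{\left(\theta^{2} + 2 \right)}}{2} - 2 \operatorname{atan}{\left(\theta \right)} + 2

Whatever form G(\theta) takes, its d/d\theta must return the stated G'(\theta).
A general antiderivative is \frac{\log{\left(\theta^{2} + 2 \right)}}{2} - 2 \operatorname{atan}{\left(\theta \right)} + C.
The condition gives C = \frac{\log{\left(2 \right)}}{2} + 2 - (\frac{\log{\left(2 \right)}}{2}) = 2.
So G(\theta) = \frac{\log{\left(\theta^{2} + 2 \right)}}{2} - 2 \operatorname{atan}{\left(\theta \right)} + 2.
Check: d/d\theta[\frac{\log{\left(\theta^{2} + 2 \right)}}{2} - 2 \operatorname{atan}{\left(\theta \right)} + 2] = \frac{\theta^{3} - 2 \theta^{2} + \theta - 4}{\theta^{4} + 3 \theta^{2} + 2} = G'(\theta).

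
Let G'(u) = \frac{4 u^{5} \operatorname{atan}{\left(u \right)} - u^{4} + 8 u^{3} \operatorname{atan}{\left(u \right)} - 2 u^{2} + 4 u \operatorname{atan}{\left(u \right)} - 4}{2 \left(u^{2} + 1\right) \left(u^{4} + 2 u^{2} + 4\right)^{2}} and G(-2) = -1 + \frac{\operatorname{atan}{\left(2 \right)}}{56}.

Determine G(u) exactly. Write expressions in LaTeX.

G(u) = -1 - \frac{\operatorname{atan}{\left(u \right)}}{2 u^{4} + 4 u^{2} + 8}

G'(u) has the shape v'r + vr' for v = - \frac{1}{4 \left(\frac{u^{4}}{2} + u^{2} + 2\right)} and r = \operatorname{atan}{\left(u \right)} — it is the derivative of the product v*r.
A general antiderivative is - \frac{\operatorname{atan}{\left(u \right)}}{4 \left(\frac{u^{4}}{2} + u^{2} + 2\right)} + C.
The condition gives C = -1 + \frac{\operatorname{atan}{\left(2 \right)}}{56} - (\frac{\operatorname{atan}{\left(2 \right)}}{56}) = -1.
So G(u) = -1 - \frac{\operatorname{atan}{\left(u \right)}}{2 u^{4} + 4 u^{2} + 8}.
Check: d/du[-1 - \frac{\operatorname{atan}{\left(u \right)}}{2 u^{4} + 4 u^{2} + 8}] = \frac{4 u^{5} \operatorname{atan}{\left(u \right)} - u^{4} + 8 u^{3} \operatorname{atan}{\left(u \right)} - 2 u^{2} + 4 u \operatorname{atan}{\left(u \right)} - 4}{2 u^{10} + 10 u^{8} + 32 u^{6} + 56 u^{4} + 64 u^{2} + 32}, which equals G'(u).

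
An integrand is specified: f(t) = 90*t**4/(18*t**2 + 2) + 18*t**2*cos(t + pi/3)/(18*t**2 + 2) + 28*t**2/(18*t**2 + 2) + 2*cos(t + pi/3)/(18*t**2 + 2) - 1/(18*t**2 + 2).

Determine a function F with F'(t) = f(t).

The integrand splits into summands that can be handled one at a time.
Check: d/dt[(10*t**3 + 6*t + 6*sin(t + pi/3) - 3*atan(3*t))/6] = (90*t**4 + 18*t**2*cos(t + pi/3) + 28*t**2 + 2*cos(t + pi/3) - 1)/(18*t**2 + 2), which equals f(t).

An antiderivative is F(t) = (10*t**3 + 6*t + 6*sin(t + pi/3) - 3*atan(3*t))/6.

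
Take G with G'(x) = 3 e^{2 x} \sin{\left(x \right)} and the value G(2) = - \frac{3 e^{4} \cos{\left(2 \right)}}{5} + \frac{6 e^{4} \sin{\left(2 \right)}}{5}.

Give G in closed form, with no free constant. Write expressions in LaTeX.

G(x) = \frac{3 \left(2 \sin{\left(x \right)} - \cos{\left(x \right)}\right) e^{2 x}}{5}

A candidate passes only if d/dx[G] lands on the given G'(x) exactly.
A general antiderivative is \frac{6 e^{2 x} \sin{\left(x \right)}}{5} - \frac{3 e^{2 x} \cos{\left(x \right)}}{5} + C.
The condition gives C = - \frac{3 e^{4} \cos{\left(2 \right)}}{5} + \frac{6 e^{4} \sin{\left(2 \right)}}{5} - (- \frac{3 e^{4} \cos{\left(2 \right)}}{5} + \frac{6 e^{4} \sin{\left(2 \right)}}{5}) = 0.
So G(x) = \frac{3 \left(2 \sin{\left(x \right)} - \cos{\left(x \right)}\right) e^{2 x}}{5}.
Check: d/dx[\frac{3 \left(2 \sin{\left(x \right)} - \cos{\left(x \right)}\right) e^{2 x}}{5}] = 3 e^{2 x} \sin{\left(x \right)} = G'(x).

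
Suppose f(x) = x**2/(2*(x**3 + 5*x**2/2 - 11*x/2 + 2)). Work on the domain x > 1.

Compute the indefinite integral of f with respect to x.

F(x) = log(x - 1)/5 - log(x - 1/2)/18 + 16*log(x + 4)/45 + C

Factor the denominator ((x - 1)*(x + 4)*(2*x - 1)) and decompose: f = -1/(9*(2*x - 1)) + 16/(45*(x + 4)) + 1/(5*(x - 1)); each piece integrates to a log, atan, or power term.
Check: d/dx[log(x - 1)/5 - log(x - 1/2)/18 + 16*log(x + 4)/45] = x**2/(2*x**3 + 5*x**2 - 11*x + 4), which equals f(x).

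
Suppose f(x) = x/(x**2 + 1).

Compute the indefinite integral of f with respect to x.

f matches the chain-rule pattern g'(h)*h' with inner function h(x) = 3*x**2 + 3; substituting u = h(x) collapses the integral.
Check: d/dx[log(3*x**2 + 3)/2] = x/(x**2 + 1) = f(x).

F(x) = log(3*x**2 + 3)/2 + C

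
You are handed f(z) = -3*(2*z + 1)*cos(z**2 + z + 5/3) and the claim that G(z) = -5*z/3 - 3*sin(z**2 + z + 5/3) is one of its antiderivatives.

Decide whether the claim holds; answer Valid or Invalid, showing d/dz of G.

Invalid: d/dz[G] - f = -5/3, which is not 0.

d/dz[G] = -6*z*cos(z**2 + z + 5/3) - 3*cos(z**2 + z + 5/3) - 5/3
d/dz[G] - f(z) = -5/3 != 0.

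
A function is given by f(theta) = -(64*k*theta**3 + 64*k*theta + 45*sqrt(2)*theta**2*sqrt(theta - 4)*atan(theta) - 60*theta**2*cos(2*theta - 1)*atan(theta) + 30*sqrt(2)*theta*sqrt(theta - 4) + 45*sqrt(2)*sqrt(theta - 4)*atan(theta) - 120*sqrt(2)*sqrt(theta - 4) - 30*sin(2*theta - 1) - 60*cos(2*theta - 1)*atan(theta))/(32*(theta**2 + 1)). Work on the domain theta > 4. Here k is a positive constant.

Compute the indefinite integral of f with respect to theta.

F(theta) = (-16*k*theta**2 + 15*(-sqrt(2)*(theta - 4)**(3/2) + sin(2*theta - 1))*atan(theta))/16 + C

A first test for any F(theta): its theta-derivative must equal f(theta) identically.
Check: d/dtheta[(-16*k*theta**2 + 15*(-sqrt(2)*(theta - 4)**(3/2) + sin(2*theta - 1))*atan(theta))/16] = (-64*k*theta**3 - 64*k*theta - 45*sqrt(2)*theta**2*sqrt(theta - 4)*atan(theta) + 60*theta**2*cos(2*theta - 1)*atan(theta) - 30*sqrt(2)*theta*sqrt(theta - 4) - 45*sqrt(2)*sqrt(theta - 4)*atan(theta) + 120*sqrt(2)*sqrt(theta - 4) + 30*sin(2*theta - 1) + 60*cos(2*theta - 1)*atan(theta))/(32*theta**2 + 32), which equals f(theta).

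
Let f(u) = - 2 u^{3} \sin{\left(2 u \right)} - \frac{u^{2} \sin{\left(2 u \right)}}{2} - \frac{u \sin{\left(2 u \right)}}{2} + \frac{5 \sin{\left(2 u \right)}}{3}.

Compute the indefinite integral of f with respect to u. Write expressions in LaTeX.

F(u) = u^{3} \cos{\left(2 u \right)} - \frac{3 u^{2} \sin{\left(2 u \right)}}{2} + \frac{u^{2} \cos{\left(2 u \right)}}{4} - \frac{u \sin{\left(2 u \right)}}{4} - \frac{5 u \cos{\left(2 u \right)}}{4} + \frac{5 \sin{\left(2 u \right)}}{8} - \frac{23 \cos{\left(2 u \right)}}{24} + C

The integrand splits into summands that can be handled one at a time.
Check: d/du[u^{3} \cos{\left(2 u \right)} - \frac{3 u^{2} \sin{\left(2 u \right)}}{2} + \frac{u^{2} \cos{\left(2 u \right)}}{4} - \frac{u \sin{\left(2 u \right)}}{4} - \frac{5 u \cos{\left(2 u \right)}}{4} + \frac{5 \sin{\left(2 u \right)}}{8} - \frac{23 \cos{\left(2 u \right)}}{24}] = - 2 u^{3} \sin{\left(2 u \right)} - \frac{u^{2} \sin{\left(2 u \right)}}{2} - \frac{u \sin{\left(2 u \right)}}{2} + \frac{5 \sin{\left(2 u \right)}}{3} = f(u).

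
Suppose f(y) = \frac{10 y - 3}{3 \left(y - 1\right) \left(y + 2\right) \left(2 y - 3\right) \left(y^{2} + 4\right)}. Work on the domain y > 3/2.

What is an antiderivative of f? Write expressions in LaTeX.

An antiderivative is F(y) = \frac{32 \log{\left(y - \frac{3}{2} \right)}}{175} - \frac{7 \log{\left(y - 1 \right)}}{45} - \frac{23 \log{\left(y + 2 \right)}}{504} + \frac{11 \log{\left(y^{2} + 4 \right)}}{1200} - \frac{21 \operatorname{atan}{\left(\frac{y}{2} \right)}}{200}.

The denominator factors as 3 \left(y - 1\right) \left(y + 2\right) \left(2 y - 3\right) \left(y^{2} + 4\right); partial fractions split f into directly integrable pieces: \frac{11 y - 126}{600 \left(y^{2} + 4\right)} + \frac{64}{175 \left(2 y - 3\right)} - \frac{23}{504 \left(y + 2\right)} - \frac{7}{45 \left(y - 1\right)}.
Check: d/dy[\frac{32 \log{\left(y - \frac{3}{2} \right)}}{175} - \frac{7 \log{\left(y - 1 \right)}}{45} - \frac{23 \log{\left(y + 2 \right)}}{504} + \frac{11 \log{\left(y^{2} + 4 \right)}}{1200} - \frac{21 \operatorname{atan}{\left(\frac{y}{2} \right)}}{200}] = \frac{10 y - 3}{6 y^{5} - 3 y^{4} + 3 y^{3} + 6 y^{2} - 84 y + 72}, which equals f(y).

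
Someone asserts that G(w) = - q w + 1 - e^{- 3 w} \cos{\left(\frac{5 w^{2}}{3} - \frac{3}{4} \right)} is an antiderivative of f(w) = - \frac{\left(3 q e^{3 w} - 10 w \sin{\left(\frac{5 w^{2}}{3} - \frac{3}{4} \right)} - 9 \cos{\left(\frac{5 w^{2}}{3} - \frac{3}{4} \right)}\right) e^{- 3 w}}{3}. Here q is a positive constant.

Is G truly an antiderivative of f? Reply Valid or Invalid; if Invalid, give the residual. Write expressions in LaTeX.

Valid. The derivative of G reproduces f.

d/dw[G] = \frac{\left(- 3 q e^{3 w} + 10 w \sin{\left(\frac{5 w^{2}}{3} - \frac{3}{4} \right)} + 9 \cos{\left(\frac{5 w^{2}}{3} - \frac{3}{4} \right)}\right) e^{- 3 w}}{3}
This equals f(w) exactly, so the claim holds.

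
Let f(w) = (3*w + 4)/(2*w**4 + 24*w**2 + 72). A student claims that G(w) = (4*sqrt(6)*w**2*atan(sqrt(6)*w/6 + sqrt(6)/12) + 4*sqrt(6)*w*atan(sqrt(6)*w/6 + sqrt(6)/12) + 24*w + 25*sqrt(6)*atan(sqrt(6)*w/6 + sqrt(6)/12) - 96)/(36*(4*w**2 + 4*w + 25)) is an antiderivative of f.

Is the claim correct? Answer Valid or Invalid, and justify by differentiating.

Invalid: d/dw[G] - f = (-72*w**4 - 200*w**3 - 408*w**2 - 947*w + 668)/(32*w**8 + 64*w**7 + 816*w**6 + 1168*w**5 + 7586*w**4 + 7104*w**3 + 30552*w**2 + 14400*w + 45000), which is not 0.

d/dw[G] = (24*w + 44)/(16*w**4 + 32*w**3 + 216*w**2 + 200*w + 625)
d/dw[G] - f(w) = (-72*w**4 - 200*w**3 - 408*w**2 - 947*w + 668)/(32*w**8 + 64*w**7 + 816*w**6 + 1168*w**5 + 7586*w**4 + 7104*w**3 + 30552*w**2 + 14400*w + 45000) != 0.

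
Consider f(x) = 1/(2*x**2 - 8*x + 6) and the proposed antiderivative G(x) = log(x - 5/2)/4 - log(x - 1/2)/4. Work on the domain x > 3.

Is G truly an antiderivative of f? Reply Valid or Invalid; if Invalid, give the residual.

d/dx[G] = 2/(4*x**2 - 12*x + 5)
d/dx[G] - f(x) = (7 - 4*x)/(8*x**4 - 56*x**3 + 130*x**2 - 112*x + 30) != 0.

Invalid: d/dx[G] - f = (7 - 4*x)/(8*x**4 - 56*x**3 + 130*x**2 - 112*x + 30), which is not 0.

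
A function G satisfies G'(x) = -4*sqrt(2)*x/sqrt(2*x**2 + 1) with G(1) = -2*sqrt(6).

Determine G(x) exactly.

G(x) = -2*sqrt(2)*sqrt(2*x**2 + 1)

G'(x) matches the chain-rule pattern g'(h)*h' with inner function h(x) = x**2 + 1/2; substituting u = h(x) collapses the integral.
A general antiderivative is -4*sqrt(x**2 + 1/2) + C.
The condition gives C = -2*sqrt(6) - (-2*sqrt(6)) = 0.
So G(x) = -2*sqrt(2)*sqrt(2*x**2 + 1).
Check: d/dx[-2*sqrt(2)*sqrt(2*x**2 + 1)] = -4*sqrt(2)*x/sqrt(2*x**2 + 1) = G'(x).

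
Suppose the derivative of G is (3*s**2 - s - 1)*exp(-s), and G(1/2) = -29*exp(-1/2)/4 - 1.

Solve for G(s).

G(s) = -(3*s**2 + 5*s + exp(s) + 4)*exp(-s)

G'(s) has the shape u'v + uv' for u = -3*s**2 - 5*s - 4 and v = exp(-s) — it is the derivative of the product u*v.
A general antiderivative is (-3*s**2 - 5*s - 4)*exp(-s) + C.
The condition gives C = -29*exp(-1/2)/4 - 1 - (-29*exp(-1/2)/4) = -1.
So G(s) = -(3*s**2 + 5*s + exp(s) + 4)*exp(-s).
Check: d/ds[-(3*s**2 + 5*s + exp(s) + 4)*exp(-s)] = (3*s**2 - s - 1)*exp(-s) = G'(s).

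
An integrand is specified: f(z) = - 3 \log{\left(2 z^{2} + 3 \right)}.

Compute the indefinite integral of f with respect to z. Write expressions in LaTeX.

F(z) = - 3 z \log{\left(2 z^{2} + 3 \right)} + 6 z - 3 \sqrt{6} \operatorname{atan}{\left(\frac{\sqrt{6} z}{3} \right)} + C

For F(z) to be correct the identity F'(z) - f(z) = 0 must hold.
Check: d/dz[- 3 z \log{\left(2 z^{2} + 3 \right)} + 6 z - 3 \sqrt{6} \operatorname{atan}{\left(\frac{\sqrt{6} z}{3} \right)}] = - 3 \log{\left(2 z^{2} + 3 \right)} = f(z).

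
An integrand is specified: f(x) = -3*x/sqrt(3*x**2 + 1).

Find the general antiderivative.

The substitution u = 3*x**2 + 1 works: f is exactly (dF/du)*(du/dx) for that inner function.
Check: d/dx[-sqrt(3*x**2 + 1)] = -3*x/sqrt(3*x**2 + 1) = f(x).

F(x) = -sqrt(3*x**2 + 1) + C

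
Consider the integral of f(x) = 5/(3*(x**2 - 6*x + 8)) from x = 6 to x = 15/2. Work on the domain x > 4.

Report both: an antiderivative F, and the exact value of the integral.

Factor the denominator (3*(x - 4)*(x - 2)) and decompose: f = -5/(6*(x - 2)) + 5/(6*(x - 4)); each piece integrates to a log, atan, or power term.
F(x) = 5*log(x - 4)/6 - 5*log(x - 2)/6 is an antiderivative of f.
Check: d/dx[5*log(x - 4)/6 - 5*log(x - 2)/6] = 5/(3*x**2 - 18*x + 24), which equals f(x).
F(15/2) = -5*log(11/2)/6 + 5*log(7/2)/6; F(6) = -5*log(4)/6 + 5*log(2)/6.
Integral = F(15/2) - F(6) = -5*log(11/2)/6 - 5*log(2)/6 + 5*log(7/2)/6 + 5*log(4)/6.

Antiderivative: F(x) = 5*log(x - 4)/6 - 5*log(x - 2)/6; value = -5*log(11/2)/6 - 5*log(2)/6 + 5*log(7/2)/6 + 5*log(4)/6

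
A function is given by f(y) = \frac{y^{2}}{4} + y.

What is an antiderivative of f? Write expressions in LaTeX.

Integrate term by term and add the pieces.
Check: d/dy[\frac{y^{3}}{12} + \frac{y^{2}}{2}] = \frac{y^{2}}{4} + y = f(y).

An antiderivative is F(y) = \frac{y^{3}}{12} + \frac{y^{2}}{2}.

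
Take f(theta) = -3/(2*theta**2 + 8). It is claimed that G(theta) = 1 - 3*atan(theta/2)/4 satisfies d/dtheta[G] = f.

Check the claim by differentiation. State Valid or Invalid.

Valid - the claim checks out under differentiation.

d/dtheta[G] = -3/(2*theta**2 + 8)
This equals f(theta) exactly, so the claim holds.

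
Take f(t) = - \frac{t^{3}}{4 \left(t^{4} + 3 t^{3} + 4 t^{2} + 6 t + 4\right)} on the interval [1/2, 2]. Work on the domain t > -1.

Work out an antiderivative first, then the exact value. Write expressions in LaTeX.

Antiderivative: F(t) = \frac{\log{\left(t + 1 \right)}}{12} - \frac{\log{\left(t + 2 \right)}}{3} + \frac{\sqrt{2} \operatorname{atan}{\left(\frac{\sqrt{2} t}{2} \right)}}{12}; value = - \frac{\log{\left(4 \right)}}{3} - \frac{\sqrt{2} \operatorname{atan}{\left(\frac{\sqrt{2}}{4} \right)}}{12} - \frac{\log{\left(\frac{3}{2} \right)}}{12} + \frac{\log{\left(3 \right)}}{12} + \frac{\sqrt{2} \operatorname{atan}{\left(\sqrt{2} \right)}}{12} + \frac{\log{\left(\frac{5}{2} \right)}}{3}

The denominator factors as 4 \left(t + 1\right) \left(t + 2\right) \left(t^{2} + 2\right); partial fractions split f into directly integrable pieces: \frac{1}{6 \left(t^{2} + 2\right)} - \frac{1}{3 \left(t + 2\right)} + \frac{1}{12 \left(t + 1\right)}.
F(t) = \frac{\log{\left(t + 1 \right)}}{12} - \frac{\log{\left(t + 2 \right)}}{3} + \frac{\sqrt{2} \operatorname{atan}{\left(\frac{\sqrt{2} t}{2} \right)}}{12} is an antiderivative of f.
Check: d/dt[\frac{\log{\left(t + 1 \right)}}{12} - \frac{\log{\left(t + 2 \right)}}{3} + \frac{\sqrt{2} \operatorname{atan}{\left(\frac{\sqrt{2} t}{2} \right)}}{12}] = - \frac{t^{3}}{4 t^{4} + 12 t^{3} + 16 t^{2} + 24 t + 16}, which equals f(t).
F(2) = - \frac{\log{\left(4 \right)}}{3} + \frac{\log{\left(3 \right)}}{12} + \frac{\sqrt{2} \operatorname{atan}{\left(\sqrt{2} \right)}}{12}; F(1/2) = - \frac{\log{\left(\frac{5}{2} \right)}}{3} + \frac{\log{\left(\frac{3}{2} \right)}}{12} + \frac{\sqrt{2} \operatorname{atan}{\left(\frac{\sqrt{2}}{4} \right)}}{12}.
Integral = F(2) - F(1/2) = - \frac{\log{\left(4 \right)}}{3} - \frac{\sqrt{2} \operatorname{atan}{\left(\frac{\sqrt{2}}{4} \right)}}{12} - \frac{\log{\left(\frac{3}{2} \right)}}{12} + \frac{\log{\left(3 \right)}}{12} + \frac{\sqrt{2} \operatorname{atan}{\left(\sqrt{2} \right)}}{12} + \frac{\log{\left(\frac{5}{2} \right)}}{3}.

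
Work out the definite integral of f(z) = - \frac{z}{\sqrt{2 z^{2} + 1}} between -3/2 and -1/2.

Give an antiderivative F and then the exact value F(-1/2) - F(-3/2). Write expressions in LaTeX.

Antiderivative: F(z) = - \frac{\sqrt{2 z^{2} + 1}}{2}; value = - \frac{\sqrt{6}}{4} + \frac{\sqrt{22}}{4}

The substitution u = 2 z^{2} + 1 works: f is exactly (dF/du)*(du/dz) for that inner function.
F(z) = - \frac{\sqrt{2 z^{2} + 1}}{2} is an antiderivative of f.
Check: d/dz[- \frac{\sqrt{2 z^{2} + 1}}{2}] = - \frac{z}{\sqrt{2 z^{2} + 1}} = f(z).
F(-1/2) = - \frac{\sqrt{6}}{4}; F(-3/2) = - \frac{\sqrt{22}}{4}.
Integral = F(-1/2) - F(-3/2) = - \frac{\sqrt{6}}{4} + \frac{\sqrt{22}}{4}.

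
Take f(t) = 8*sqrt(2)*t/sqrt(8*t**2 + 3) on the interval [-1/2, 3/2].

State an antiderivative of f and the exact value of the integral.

f matches the chain-rule pattern g'(h)*h' with inner function h(t) = 4*t**2 + 3/2; substituting u = h(t) collapses the integral.
F(t) = sqrt(2)*sqrt(8*t**2 + 3) is an antiderivative of f.
Check: d/dt[sqrt(2)*sqrt(8*t**2 + 3)] = 8*sqrt(2)*t/sqrt(8*t**2 + 3) = f(t).
F(3/2) = sqrt(42); F(-1/2) = sqrt(10).
Integral = F(3/2) - F(-1/2) = -sqrt(10) + sqrt(42).

Antiderivative: F(t) = sqrt(2)*sqrt(8*t**2 + 3); value = -sqrt(10) + sqrt(42)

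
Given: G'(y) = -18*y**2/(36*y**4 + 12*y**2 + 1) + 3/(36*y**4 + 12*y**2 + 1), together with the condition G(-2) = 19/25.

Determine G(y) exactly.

Recognize the product-rule pattern: G'(y) = u'v + uv' with u = y, v = 1/(2*y**2 + 1/3), so integration by parts undoes it.
A general antiderivative is y/(2*y**2 + 1/3) + C.
The condition gives C = 19/25 - (-6/25) = 1.
So G(y) = y/(2*y**2 + 1/3) + 1.
Check: d/dy[y/(2*y**2 + 1/3) + 1] = (3 - 18*y**2)/(36*y**4 + 12*y**2 + 1), which equals G'(y).

G(y) = y/(2*y**2 + 1/3) + 1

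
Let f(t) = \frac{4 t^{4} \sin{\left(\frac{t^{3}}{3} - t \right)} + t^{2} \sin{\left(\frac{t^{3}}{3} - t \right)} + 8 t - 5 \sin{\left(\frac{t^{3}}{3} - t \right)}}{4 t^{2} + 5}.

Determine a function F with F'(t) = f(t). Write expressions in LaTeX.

Whatever form F(t) takes, F'(t) = f(t) is non-negotiable.
Check: d/dt[\log{\left(4 t^{2} + 5 \right)} - \cos{\left(\frac{t^{3}}{3} - t \right)}] = \frac{4 t^{4} \sin{\left(\frac{t^{3}}{3} - t \right)} + t^{2} \sin{\left(\frac{t^{3}}{3} - t \right)} + 8 t - 5 \sin{\left(\frac{t^{3}}{3} - t \right)}}{4 t^{2} + 5} = f(t).

An antiderivative is F(t) = \log{\left(4 t^{2} + 5 \right)} - \cos{\left(\frac{t^{3}}{3} - t \right)}.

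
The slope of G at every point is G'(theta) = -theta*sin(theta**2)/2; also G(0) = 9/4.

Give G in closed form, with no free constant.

Since d/dtheta undoes antidifferentiation here, G(theta) must give back the stated G'(theta).
A general antiderivative is cos(theta**2)/4 + C.
The condition gives C = 9/4 - (1/4) = 2.
So G(theta) = (cos(theta**2) + 8)/4.
Check: d/dtheta[(cos(theta**2) + 8)/4] = -theta*sin(theta**2)/2 = G'(theta).

G(theta) = (cos(theta**2) + 8)/4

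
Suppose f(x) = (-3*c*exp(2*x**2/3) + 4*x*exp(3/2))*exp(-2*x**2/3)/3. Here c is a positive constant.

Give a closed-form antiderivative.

An antiderivative F(x) passes only if d/dx[F] lands on f(x) exactly.
Check: d/dx[-c*x - exp(3/2 - 2*x**2/3)] = (-3*c*exp(-3/2)*exp(2*x**2/3) + 4*x)*exp(3/2)*exp(-2*x**2/3)/3, which equals f(x).

An antiderivative is F(x) = -c*x - exp(3/2 - 2*x**2/3).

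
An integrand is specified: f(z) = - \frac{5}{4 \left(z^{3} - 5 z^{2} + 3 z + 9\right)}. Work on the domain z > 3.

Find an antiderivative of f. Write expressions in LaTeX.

The denominator factors as 4 \left(z - 3\right)^{2} \left(z + 1\right); partial fractions split f into directly integrable pieces: - \frac{5}{64 \left(z + 1\right)} + \frac{5}{64 \left(z - 3\right)} - \frac{5}{16 \left(z - 3\right)^{2}}.
Check: d/dz[\frac{5 \log{\left(z - 3 \right)}}{64} - \frac{5 \log{\left(z + 1 \right)}}{64} + \frac{5}{16 z - 48}] = - \frac{5}{4 z^{3} - 20 z^{2} + 12 z + 36}, which equals f(z).

An antiderivative is F(z) = \frac{5 \log{\left(z - 3 \right)}}{64} - \frac{5 \log{\left(z + 1 \right)}}{64} + \frac{5}{16 z - 48}.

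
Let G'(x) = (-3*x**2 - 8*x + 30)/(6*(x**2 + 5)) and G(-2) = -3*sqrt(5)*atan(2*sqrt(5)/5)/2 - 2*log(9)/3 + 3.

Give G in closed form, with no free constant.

G(x) = -x/2 - 2*log(x**2 + 5)/3 + 3*sqrt(5)*atan(sqrt(5)*x/5)/2 + 2

Whatever form G(x) takes, its d/dx must return the stated G'(x).
A general antiderivative is -x/2 - 2*log(x**2 + 5)/3 + 3*sqrt(5)*atan(sqrt(5)*x/5)/2 + C.
The condition gives C = -3*sqrt(5)*atan(2*sqrt(5)/5)/2 - 2*log(9)/3 + 3 - (-3*sqrt(5)*atan(2*sqrt(5)/5)/2 - 2*log(9)/3 + 1) = 2.
So G(x) = -x/2 - 2*log(x**2 + 5)/3 + 3*sqrt(5)*atan(sqrt(5)*x/5)/2 + 2.
Check: d/dx[-x/2 - 2*log(x**2 + 5)/3 + 3*sqrt(5)*atan(sqrt(5)*x/5)/2 + 2] = (-3*x**2 - 8*x + 30)/(6*x**2 + 30), which equals G'(x).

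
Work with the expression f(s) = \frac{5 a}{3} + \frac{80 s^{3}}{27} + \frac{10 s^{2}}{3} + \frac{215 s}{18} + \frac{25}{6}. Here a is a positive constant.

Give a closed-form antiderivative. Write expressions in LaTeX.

Integrate term by term and add the pieces.
Check: d/ds[\frac{5 \left(36 a s + 16 s^{4} + 24 s^{3} + 129 s^{2} + 90 s + 225\right)}{108}] = \frac{5 a}{3} + \frac{80 s^{3}}{27} + \frac{10 s^{2}}{3} + \frac{215 s}{18} + \frac{25}{6} = f(s).

An antiderivative is F(s) = \frac{5 \left(36 a s + 16 s^{4} + 24 s^{3} + 129 s^{2} + 90 s + 225\right)}{108}.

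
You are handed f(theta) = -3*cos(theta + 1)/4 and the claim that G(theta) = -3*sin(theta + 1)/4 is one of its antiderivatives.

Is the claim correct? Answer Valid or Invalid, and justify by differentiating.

Valid: G'(theta) = f(theta).

d/dtheta[G] = -3*cos(theta + 1)/4
This equals f(theta) exactly, so the claim holds.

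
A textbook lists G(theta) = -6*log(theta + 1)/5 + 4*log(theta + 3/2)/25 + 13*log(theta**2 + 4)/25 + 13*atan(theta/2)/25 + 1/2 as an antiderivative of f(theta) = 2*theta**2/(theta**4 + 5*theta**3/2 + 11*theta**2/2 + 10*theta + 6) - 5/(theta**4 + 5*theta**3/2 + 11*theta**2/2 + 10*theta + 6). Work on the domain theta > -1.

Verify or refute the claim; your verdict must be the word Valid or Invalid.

d/dtheta[G] = (4*theta**2 - 10)/(2*theta**4 + 5*theta**3 + 11*theta**2 + 20*theta + 12)
This equals f(theta) exactly, so the claim holds.

Valid - the claim checks out under differentiation.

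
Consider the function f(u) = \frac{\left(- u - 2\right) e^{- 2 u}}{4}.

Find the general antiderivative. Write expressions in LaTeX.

Recognize the product-rule pattern: f = v'r + vr' with v = \frac{u}{8} + \frac{5}{16}, r = e^{- 2 u}, so integration by parts undoes it.
Check: d/du[\frac{\left(2 u + 5\right) e^{- 2 u}}{16}] = \frac{\left(- u - 2\right) e^{- 2 u}}{4} = f(u).

F(u) = \frac{\left(2 u + 5\right) e^{- 2 u}}{16} + C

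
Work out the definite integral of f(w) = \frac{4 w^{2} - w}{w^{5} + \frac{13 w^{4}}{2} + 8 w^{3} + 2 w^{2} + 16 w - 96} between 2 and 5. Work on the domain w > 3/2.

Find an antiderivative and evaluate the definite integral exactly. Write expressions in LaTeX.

The denominator factors as \left(w + 4\right)^{2} \left(2 w - 3\right) \left(w^{2} + 4\right); partial fractions split f into directly integrable pieces: \frac{w + 16}{50 \left(w^{2} + 4\right)} + \frac{48}{605 \left(2 w - 3\right)} - \frac{361}{6050 \left(w + 4\right)} - \frac{34}{55 \left(w + 4\right)^{2}}.
F(w) = \frac{24 \log{\left(w - \frac{3}{2} \right)}}{605} - \frac{361 \log{\left(w + 4 \right)}}{6050} + \frac{\log{\left(w^{2} + 4 \right)}}{100} + \frac{4 \operatorname{atan}{\left(\frac{w}{2} \right)}}{25} + \frac{34}{55 w + 220} is an antiderivative of f.
Check: d/dw[\frac{24 \log{\left(w - \frac{3}{2} \right)}}{605} - \frac{361 \log{\left(w + 4 \right)}}{6050} + \frac{\log{\left(w^{2} + 4 \right)}}{100} + \frac{4 \operatorname{atan}{\left(\frac{w}{2} \right)}}{25} + \frac{34}{55 w + 220}] = \frac{8 w^{2} - 2 w}{2 w^{5} + 13 w^{4} + 16 w^{3} + 4 w^{2} + 32 w - 192}, which equals f(w).
F(5) = - \frac{361 \log{\left(9 \right)}}{6050} + \frac{\log{\left(29 \right)}}{100} + \frac{24 \log{\left(\frac{7}{2} \right)}}{605} + \frac{34}{495} + \frac{4 \operatorname{atan}{\left(\frac{5}{2} \right)}}{25}; F(2) = - \frac{361 \log{\left(6 \right)}}{6050} - \frac{24 \log{\left(2 \right)}}{605} + \frac{\log{\left(8 \right)}}{100} + \frac{17}{165} + \frac{\pi}{25}.
Integral = F(5) - F(2) = - \frac{361 \log{\left(9 \right)}}{6050} - \frac{\pi}{25} - \frac{17}{495} - \frac{\log{\left(8 \right)}}{100} + \frac{24 \log{\left(2 \right)}}{605} + \frac{\log{\left(29 \right)}}{100} + \frac{24 \log{\left(\frac{7}{2} \right)}}{605} + \frac{361 \log{\left(6 \right)}}{6050} + \frac{4 \operatorname{atan}{\left(\frac{5}{2} \right)}}{25}.

Antiderivative: F(w) = \frac{24 \log{\left(w - \frac{3}{2} \right)}}{605} - \frac{361 \log{\left(w + 4 \right)}}{6050} + \frac{\log{\left(w^{2} + 4 \right)}}{100} + \frac{4 \operatorname{atan}{\left(\frac{w}{2} \right)}}{25} + \frac{34}{55 w + 220}; value = - \frac{361 \log{\left(9 \right)}}{6050} - \frac{\pi}{25} - \frac{17}{495} - \frac{\log{\left(8 \right)}}{100} + \frac{24 \log{\left(2 \right)}}{605} + \frac{\log{\left(29 \right)}}{100} + \frac{24 \log{\left(\frac{7}{2} \right)}}{605} + \frac{361 \log{\left(6 \right)}}{6050} + \frac{4 \operatorname{atan}{\left(\frac{5}{2} \right)}}{25}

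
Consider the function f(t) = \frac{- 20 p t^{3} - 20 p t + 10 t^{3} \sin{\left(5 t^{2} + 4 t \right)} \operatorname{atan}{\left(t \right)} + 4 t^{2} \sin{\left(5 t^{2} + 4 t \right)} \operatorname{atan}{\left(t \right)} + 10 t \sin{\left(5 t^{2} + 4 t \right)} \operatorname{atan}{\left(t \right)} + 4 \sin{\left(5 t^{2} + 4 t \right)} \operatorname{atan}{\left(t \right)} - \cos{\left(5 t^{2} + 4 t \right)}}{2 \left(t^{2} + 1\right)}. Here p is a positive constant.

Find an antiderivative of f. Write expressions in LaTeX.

An antiderivative is F(t) = - 5 p t^{2} - \frac{\cos{\left(5 t^{2} + 4 t \right)} \operatorname{atan}{\left(t \right)}}{2}.

Whatever form F(t) takes, F'(t) = f(t) is non-negotiable.
Check: d/dt[- 5 p t^{2} - \frac{\cos{\left(5 t^{2} + 4 t \right)} \operatorname{atan}{\left(t \right)}}{2}] = \frac{- 20 p t^{3} - 20 p t + 10 t^{3} \sin{\left(5 t^{2} + 4 t \right)} \operatorname{atan}{\left(t \right)} + 4 t^{2} \sin{\left(5 t^{2} + 4 t \right)} \operatorname{atan}{\left(t \right)} + 10 t \sin{\left(5 t^{2} + 4 t \right)} \operatorname{atan}{\left(t \right)} + 4 \sin{\left(5 t^{2} + 4 t \right)} \operatorname{atan}{\left(t \right)} - \cos{\left(5 t^{2} + 4 t \right)}}{2 t^{2} + 2}, which equals f(t).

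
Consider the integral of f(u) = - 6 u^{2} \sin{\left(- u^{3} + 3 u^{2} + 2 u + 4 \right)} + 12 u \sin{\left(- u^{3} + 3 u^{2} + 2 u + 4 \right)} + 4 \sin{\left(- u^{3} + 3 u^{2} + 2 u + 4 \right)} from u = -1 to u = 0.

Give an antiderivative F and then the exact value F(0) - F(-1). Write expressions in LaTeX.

The substitution w = - u^{3} + 3 u^{2} + 2 u + 4 works: f is exactly (dF/dw)*(dw/du) for that inner function.
F(u) = - 2 \cos{\left(- u^{3} + 3 u^{2} + 2 u + 4 \right)} is an antiderivative of f.
Check: d/du[- 2 \cos{\left(- u^{3} + 3 u^{2} + 2 u + 4 \right)}] = - 6 u^{2} \sin{\left(- u^{3} + 3 u^{2} + 2 u + 4 \right)} + 12 u \sin{\left(- u^{3} + 3 u^{2} + 2 u + 4 \right)} + 4 \sin{\left(- u^{3} + 3 u^{2} + 2 u + 4 \right)} = f(u).
F(0) = - 2 \cos{\left(4 \right)}; F(-1) = - 2 \cos{\left(6 \right)}.
Integral = F(0) - F(-1) = - 2 \cos{\left(4 \right)} + 2 \cos{\left(6 \right)}.

Antiderivative: F(u) = - 2 \cos{\left(- u^{3} + 3 u^{2} + 2 u + 4 \right)}; value = - 2 \cos{\left(4 \right)} + 2 \cos{\left(6 \right)}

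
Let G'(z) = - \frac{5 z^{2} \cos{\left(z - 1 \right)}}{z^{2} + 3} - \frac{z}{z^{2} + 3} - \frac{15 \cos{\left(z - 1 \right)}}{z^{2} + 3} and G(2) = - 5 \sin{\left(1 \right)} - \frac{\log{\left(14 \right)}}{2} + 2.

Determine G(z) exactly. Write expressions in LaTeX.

The integrand splits into summands that can be handled one at a time.
A general antiderivative is - \frac{\log{\left(2 z^{2} + 6 \right)}}{2} - 5 \sin{\left(z - 1 \right)} + C.
The condition gives C = - 5 \sin{\left(1 \right)} - \frac{\log{\left(14 \right)}}{2} + 2 - (- 5 \sin{\left(1 \right)} - \frac{\log{\left(14 \right)}}{2}) = 2.
So G(z) = - \frac{\log{\left(2 z^{2} + 6 \right)}}{2} - 5 \sin{\left(z - 1 \right)} + 2.
Check: d/dz[- \frac{\log{\left(2 z^{2} + 6 \right)}}{2} - 5 \sin{\left(z - 1 \right)} + 2] = \frac{- 5 z^{2} \cos{\left(z - 1 \right)} - z - 15 \cos{\left(z - 1 \right)}}{z^{2} + 3}, which equals G'(z).

G(z) = - \frac{\log{\left(2 z^{2} + 6 \right)}}{2} - 5 \sin{\left(z - 1 \right)} + 2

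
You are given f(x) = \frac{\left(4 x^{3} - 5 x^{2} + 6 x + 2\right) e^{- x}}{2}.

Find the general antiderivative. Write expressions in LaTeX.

F(x) = - \frac{\left(4 x^{3} + 7 x^{2} + 20 x + 22\right) e^{- x}}{2} + C

f has the shape u'v + uv' for u = - 2 x^{3} - \frac{7 x^{2}}{2} - 10 x - 11 and v = e^{- x} — it is the derivative of the product u*v.
Check: d/dx[- \frac{\left(4 x^{3} + 7 x^{2} + 20 x + 22\right) e^{- x}}{2}] = \frac{\left(4 x^{3} - 5 x^{2} + 6 x + 2\right) e^{- x}}{2} = f(x).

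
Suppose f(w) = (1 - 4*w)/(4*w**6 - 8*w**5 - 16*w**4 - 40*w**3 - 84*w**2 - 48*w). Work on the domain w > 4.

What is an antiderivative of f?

An antiderivative is F(w) = (-380*w*log(w) - 36*w*log(w - 4) + 1026*w*log(w + 1) - 305*w*log(w**2 + 3) + 10*sqrt(3)*w*atan(sqrt(3)*w/3) - 380*log(w) - 36*log(w - 4) + 1026*log(w + 1) - 305*log(w**2 + 3) + 10*sqrt(3)*atan(sqrt(3)*w/3) - 1140)/(18240*w + 18240).

The denominator factors as 4*w*(w - 4)*(w + 1)**2*(w**2 + 3); partial fractions split f into directly integrable pieces: -(61*w - 3)/(1824*(w**2 + 3)) + 9/(160*(w + 1)) + 1/(16*(w + 1)**2) - 3/(1520*(w - 4)) - 1/(48*w).
Check: d/dw[(-380*w*log(w) - 36*w*log(w - 4) + 1026*w*log(w + 1) - 305*w*log(w**2 + 3) + 10*sqrt(3)*w*atan(sqrt(3)*w/3) - 380*log(w) - 36*log(w - 4) + 1026*log(w + 1) - 305*log(w**2 + 3) + 10*sqrt(3)*atan(sqrt(3)*w/3) - 1140)/(18240*w + 18240)] = (1 - 4*w)/(4*w**6 - 8*w**5 - 16*w**4 - 40*w**3 - 84*w**2 - 48*w) = f(w).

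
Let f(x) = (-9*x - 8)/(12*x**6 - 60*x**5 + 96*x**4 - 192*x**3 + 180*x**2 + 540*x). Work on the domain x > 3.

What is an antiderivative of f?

Factor the denominator (12*x*(x - 3)**2*(x + 1)*(x**2 + 5)) and decompose: f = (13*x - 115)/(5040*(x**2 + 5)) - 1/(1152*(x + 1)) + 317/(24192*(x - 3)) - 5/(288*(x - 3)**2) - 2/(135*x); each piece integrates to a log, atan, or power term.
Check: d/dx[-(1792*x*log(x) - 1585*x*log(x - 3) + 105*x*log(x + 1) - 156*x*log(x**2 + 5) + 552*sqrt(5)*x*atan(sqrt(5)*x/5) - 5376*log(x) + 4755*log(x - 3) - 315*log(x + 1) + 468*log(x**2 + 5) - 1656*sqrt(5)*atan(sqrt(5)*x/5) - 2100)/(120960*(x - 3))] = (-9*x - 8)/(12*x**6 - 60*x**5 + 96*x**4 - 192*x**3 + 180*x**2 + 540*x) = f(x).

An antiderivative is F(x) = -(1792*x*log(x) - 1585*x*log(x - 3) + 105*x*log(x + 1) - 156*x*log(x**2 + 5) + 552*sqrt(5)*x*atan(sqrt(5)*x/5) - 5376*log(x) + 4755*log(x - 3) - 315*log(x + 1) + 468*log(x**2 + 5) - 1656*sqrt(5)*atan(sqrt(5)*x/5) - 2100)/(120960*(x - 3)).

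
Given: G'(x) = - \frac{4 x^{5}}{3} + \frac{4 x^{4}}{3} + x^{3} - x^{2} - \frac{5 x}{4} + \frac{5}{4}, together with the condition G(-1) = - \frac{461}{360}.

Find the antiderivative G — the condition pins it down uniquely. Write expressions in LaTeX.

The integrand splits into summands that can be handled one at a time.
A general antiderivative is - \frac{2 x^{6}}{9} + \frac{4 x^{5}}{15} + \frac{x^{4}}{4} - \frac{x^{3}}{3} - \frac{5 x^{2}}{8} + \frac{5 x}{4} + C.
The condition gives C = - \frac{461}{360} - (- \frac{641}{360}) = \frac{1}{2}.
So G(x) = \frac{- 80 x^{6} + 96 x^{5} + 90 x^{4} - 120 x^{3} - 225 x^{2} + 450 x + 180}{360}.
Check: d/dx[\frac{- 80 x^{6} + 96 x^{5} + 90 x^{4} - 120 x^{3} - 225 x^{2} + 450 x + 180}{360}] = - \frac{4 x^{5}}{3} + \frac{4 x^{4}}{3} + x^{3} - x^{2} - \frac{5 x}{4} + \frac{5}{4} = G'(x).

G(x) = \frac{- 80 x^{6} + 96 x^{5} + 90 x^{4} - 120 x^{3} - 225 x^{2} + 450 x + 180}{360}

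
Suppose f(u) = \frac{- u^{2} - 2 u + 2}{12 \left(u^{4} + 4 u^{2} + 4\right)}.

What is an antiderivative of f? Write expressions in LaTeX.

An antiderivative is F(u) = \frac{u + 1}{12 u^{2} + 24}.

Recognize the product-rule pattern: f = v'r + vr' with v = \frac{1}{3 u^{2} + 6}, r = \frac{u}{4} + \frac{1}{4}, so integration by parts undoes it.
Check: d/du[\frac{u + 1}{12 u^{2} + 24}] = \frac{- u^{2} - 2 u + 2}{12 u^{4} + 48 u^{2} + 48}, which equals f(u).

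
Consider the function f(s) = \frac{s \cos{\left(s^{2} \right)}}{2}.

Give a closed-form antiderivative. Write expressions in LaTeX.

Whatever form F(s) takes, F'(s) = f(s) is non-negotiable.
Check: d/ds[\frac{\sin{\left(s^{2} \right)}}{4}] = \frac{s \cos{\left(s^{2} \right)}}{2} = f(s).

An antiderivative is F(s) = \frac{\sin{\left(s^{2} \right)}}{4}.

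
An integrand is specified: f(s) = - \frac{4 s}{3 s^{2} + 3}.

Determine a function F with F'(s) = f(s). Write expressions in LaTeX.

f matches the chain-rule pattern g'(h)*h' with inner function h(s) = 3 s^{2} + 3; substituting u = h(s) collapses the integral.
Check: d/ds[- \frac{2 \log{\left(s^{2} + 1 \right)}}{3}] = - \frac{4 s}{3 s^{2} + 3} = f(s).

An antiderivative is F(s) = - \frac{2 \log{\left(s^{2} + 1 \right)}}{3}.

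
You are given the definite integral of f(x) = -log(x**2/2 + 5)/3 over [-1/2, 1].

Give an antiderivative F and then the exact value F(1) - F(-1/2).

An antiderivative F(x) passes only if d/dx[F] lands on f(x) exactly.
F(x) = -(x*log(x**2/2 + 5) - 2*x + 2*sqrt(10)*atan(sqrt(10)*x/10))/3 is an antiderivative of f.
Check: d/dx[-(x*log(x**2/2 + 5) - 2*x + 2*sqrt(10)*atan(sqrt(10)*x/10))/3] = -log(x**2/2 + 5)/3 = f(x).
F(1) = -2*sqrt(10)*atan(sqrt(10)/10)/3 - log(11/2)/3 + 2/3; F(-1/2) = -1/3 + log(41/8)/6 + 2*sqrt(10)*atan(sqrt(10)/20)/3.
Integral = F(1) - F(-1/2) = -2*sqrt(10)*atan(sqrt(10)/10)/3 - log(11/2)/3 - 2*sqrt(10)*atan(sqrt(10)/20)/3 - log(41/8)/6 + 1.

Antiderivative: F(x) = -(x*log(x**2/2 + 5) - 2*x + 2*sqrt(10)*atan(sqrt(10)*x/10))/3; value = -2*sqrt(10)*atan(sqrt(10)/10)/3 - log(11/2)/3 - 2*sqrt(10)*atan(sqrt(10)/20)/3 - log(41/8)/6 + 1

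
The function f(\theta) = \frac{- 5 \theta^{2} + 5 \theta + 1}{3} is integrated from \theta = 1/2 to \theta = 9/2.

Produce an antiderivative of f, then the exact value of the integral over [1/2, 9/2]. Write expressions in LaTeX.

Antiderivative: F(\theta) = \frac{\theta \left(- 10 \theta^{2} + 15 \theta + 6\right)}{18}; value = - \frac{293}{9}

An antiderivative F(\theta) passes only if d/d\theta[F] lands on f(\theta) exactly.
F(\theta) = \frac{\theta \left(- 10 \theta^{2} + 15 \theta + 6\right)}{18} is an antiderivative of f.
Check: d/d\theta[\frac{\theta \left(- 10 \theta^{2} + 15 \theta + 6\right)}{18}] = - \frac{5 \theta^{2}}{3} + \frac{5 \theta}{3} + \frac{1}{3}, which equals f(\theta).
F(9/2) = - \frac{129}{4}; F(1/2) = \frac{11}{36}.
Integral = F(9/2) - F(1/2) = - \frac{293}{9}.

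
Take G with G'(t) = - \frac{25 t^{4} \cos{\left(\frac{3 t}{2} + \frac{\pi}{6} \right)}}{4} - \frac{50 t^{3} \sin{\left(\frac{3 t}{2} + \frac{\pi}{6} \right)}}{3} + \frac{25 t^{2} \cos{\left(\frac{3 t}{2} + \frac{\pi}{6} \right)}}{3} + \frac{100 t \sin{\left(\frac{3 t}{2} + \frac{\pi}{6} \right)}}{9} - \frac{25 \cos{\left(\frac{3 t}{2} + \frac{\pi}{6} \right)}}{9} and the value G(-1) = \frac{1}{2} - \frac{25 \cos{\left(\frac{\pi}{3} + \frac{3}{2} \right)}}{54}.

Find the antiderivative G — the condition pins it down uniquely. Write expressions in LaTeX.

G(t) = - \frac{25 t^{4} \sin{\left(\frac{3 t}{2} + \frac{\pi}{6} \right)}}{6} + \frac{50 t^{2} \sin{\left(\frac{3 t}{2} + \frac{\pi}{6} \right)}}{9} - \frac{50 \sin{\left(\frac{3 t}{2} + \frac{\pi}{6} \right)}}{27} + \frac{1}{2}

G'(t) has the shape u'v + uv' for u = - \frac{25 \left(t^{2} - \frac{2}{3}\right)^{2}}{6} and v = \sin{\left(\frac{3 t}{2} + \frac{\pi}{6} \right)} — it is the derivative of the product u*v.
A general antiderivative is - \frac{25 \left(t^{2} - \frac{2}{3}\right)^{2} \sin{\left(\frac{3 t}{2} + \frac{\pi}{6} \right)}}{6} + C.
The condition gives C = \frac{1}{2} - \frac{25 \cos{\left(\frac{\pi}{3} + \frac{3}{2} \right)}}{54} - (- \frac{25 \cos{\left(\frac{\pi}{3} + \frac{3}{2} \right)}}{54}) = \frac{1}{2}.
So G(t) = - \frac{25 t^{4} \sin{\left(\frac{3 t}{2} + \frac{\pi}{6} \right)}}{6} + \frac{50 t^{2} \sin{\left(\frac{3 t}{2} + \frac{\pi}{6} \right)}}{9} - \frac{50 \sin{\left(\frac{3 t}{2} + \frac{\pi}{6} \right)}}{27} + \frac{1}{2}.
Check: d/dt[- \frac{25 t^{4} \sin{\left(\frac{3 t}{2} + \frac{\pi}{6} \right)}}{6} + \frac{50 t^{2} \sin{\left(\frac{3 t}{2} + \frac{\pi}{6} \right)}}{9} - \frac{50 \sin{\left(\frac{3 t}{2} + \frac{\pi}{6} \right)}}{27} + \frac{1}{2}] = - \frac{25 t^{4} \cos{\left(\frac{3 t}{2} + \frac{\pi}{6} \right)}}{4} - \frac{50 t^{3} \sin{\left(\frac{3 t}{2} + \frac{\pi}{6} \right)}}{3} + \frac{25 t^{2} \cos{\left(\frac{3 t}{2} + \frac{\pi}{6} \right)}}{3} + \frac{100 t \sin{\left(\frac{3 t}{2} + \frac{\pi}{6} \right)}}{9} - \frac{25 \cos{\left(\frac{3 t}{2} + \frac{\pi}{6} \right)}}{9} = G'(t).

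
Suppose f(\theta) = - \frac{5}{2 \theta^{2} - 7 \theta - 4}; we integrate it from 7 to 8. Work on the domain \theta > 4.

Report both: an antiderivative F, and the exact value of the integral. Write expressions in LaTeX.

Factor the denominator (\left(\theta - 4\right) \left(2 \theta + 1\right)) and decompose: f = \frac{10}{9 \left(2 \theta + 1\right)} - \frac{5}{9 \left(\theta - 4\right)}; each piece integrates to a log, atan, or power term.
F(\theta) = - \frac{5 \log{\left(\theta - 4 \right)}}{9} + \frac{5 \log{\left(\theta + \frac{1}{2} \right)}}{9} is an antiderivative of f.
Check: d/d\theta[- \frac{5 \log{\left(\theta - 4 \right)}}{9} + \frac{5 \log{\left(\theta + \frac{1}{2} \right)}}{9}] = - \frac{5}{2 \theta^{2} - 7 \theta - 4} = f(\theta).
F(8) = - \frac{5 \log{\left(4 \right)}}{9} + \frac{5 \log{\left(\frac{17}{2} \right)}}{9}; F(7) = - \frac{5 \log{\left(3 \right)}}{9} + \frac{5 \log{\left(\frac{15}{2} \right)}}{9}.
Integral = F(8) - F(7) = - \frac{5 \log{\left(\frac{15}{2} \right)}}{9} - \frac{5 \log{\left(4 \right)}}{9} + \frac{5 \log{\left(3 \right)}}{9} + \frac{5 \log{\left(\frac{17}{2} \right)}}{9}.

Antiderivative: F(\theta) = - \frac{5 \log{\left(\theta - 4 \right)}}{9} + \frac{5 \log{\left(\theta + \frac{1}{2} \right)}}{9}; value = - \frac{5 \log{\left(\frac{15}{2} \right)}}{9} - \frac{5 \log{\left(4 \right)}}{9} + \frac{5 \log{\left(3 \right)}}{9} + \frac{5 \log{\left(\frac{17}{2} \right)}}{9}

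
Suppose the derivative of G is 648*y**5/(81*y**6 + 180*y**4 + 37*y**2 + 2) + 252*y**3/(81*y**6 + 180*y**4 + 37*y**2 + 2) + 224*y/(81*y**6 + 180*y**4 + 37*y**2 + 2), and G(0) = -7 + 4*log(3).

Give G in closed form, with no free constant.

G(y) = 4*log(3*y**2/2 + 3) - 1 - 2/(3*y**2 + 1/3)

Integrate term by term and add the pieces.
A general antiderivative is 4*log(3*y**2/2 + 3) - 2/(3*y**2 + 1/3) + C.
The condition gives C = -7 + 4*log(3) - (-6 + 4*log(3)) = -1.
So G(y) = 4*log(3*y**2/2 + 3) - 1 - 2/(3*y**2 + 1/3).
Check: d/dy[4*log(3*y**2/2 + 3) - 1 - 2/(3*y**2 + 1/3)] = (648*y**5 + 252*y**3 + 224*y)/(81*y**6 + 180*y**4 + 37*y**2 + 2), which equals G'(y).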